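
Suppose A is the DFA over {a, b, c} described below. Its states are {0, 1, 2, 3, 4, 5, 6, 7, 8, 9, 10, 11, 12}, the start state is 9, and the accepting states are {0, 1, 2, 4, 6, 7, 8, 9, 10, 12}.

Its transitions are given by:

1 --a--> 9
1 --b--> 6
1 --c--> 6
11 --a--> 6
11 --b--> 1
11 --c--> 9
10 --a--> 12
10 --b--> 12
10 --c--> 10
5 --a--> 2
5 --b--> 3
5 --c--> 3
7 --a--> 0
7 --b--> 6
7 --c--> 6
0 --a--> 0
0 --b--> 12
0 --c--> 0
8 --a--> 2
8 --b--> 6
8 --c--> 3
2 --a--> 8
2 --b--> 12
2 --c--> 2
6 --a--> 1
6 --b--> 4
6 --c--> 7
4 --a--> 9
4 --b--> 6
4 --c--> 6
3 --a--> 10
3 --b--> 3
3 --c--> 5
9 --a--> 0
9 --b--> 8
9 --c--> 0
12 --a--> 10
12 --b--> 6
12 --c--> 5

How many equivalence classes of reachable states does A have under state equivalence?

Reachable states from the start: {0,1,2,3,4,5,6,7,8,9,10,12}. Unreachable: {11} — drop them.
Start with accepting vs non-accepting: {0,1,2,4,6,7,8,9,10,12} | {3,5}.
Split {0,1,2,4,6,7,8,9,10,12} by δ(·,c) → {0,1,2,4,6,7,9,10} and {8,12}.
Split {0,1,2,4,6,7,9,10} by δ(·,a) → {0,1,4,6,7,9} and {2,10}.
Refine {0,1,4,6,7,9} on symbol b: members go to different blocks, giving {1,4,6,7} and {0,9}.
Split {1,4,6,7} by δ(·,a) → {1,4,7} and {6}.
Stable partition: {1,4,7} | {3,5} | {8,12} | {2,10} | {0,9} | {6} — 6 equivalence classes.

6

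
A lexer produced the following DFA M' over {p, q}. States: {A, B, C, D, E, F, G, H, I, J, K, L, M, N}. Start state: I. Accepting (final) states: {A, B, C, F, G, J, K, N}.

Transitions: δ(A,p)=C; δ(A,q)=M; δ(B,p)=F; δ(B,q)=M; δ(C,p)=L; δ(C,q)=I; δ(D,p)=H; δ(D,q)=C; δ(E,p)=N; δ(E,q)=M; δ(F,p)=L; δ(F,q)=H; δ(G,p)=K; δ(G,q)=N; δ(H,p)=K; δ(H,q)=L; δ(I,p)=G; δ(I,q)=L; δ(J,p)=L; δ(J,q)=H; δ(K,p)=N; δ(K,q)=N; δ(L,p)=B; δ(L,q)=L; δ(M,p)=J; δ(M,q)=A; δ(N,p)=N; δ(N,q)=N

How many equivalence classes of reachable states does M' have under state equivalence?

6

Reachable states from the start: {A,B,C,F,G,H,I,J,K,L,M,N}. Unreachable: {D,E} — drop them.
P0 = {A,B,C,F,G,J,K,N} | {H,I,L,M}.
On input p, block {A,B,C,F,G,J,K,N} splits into {A,B,G,K,N} and {C,F,J}.
Split {A,B,G,K,N} by δ(·,p) → {G,K,N} and {A,B}.
Refine {H,I,L,M} on symbol p: members go to different blocks, giving {H,I} and {L} and {M}.
No further refinement is possible. Final partition (6 blocks): {G,K,N} | {H,I} | {C,F,J} | {A,B} | {L} | {M}.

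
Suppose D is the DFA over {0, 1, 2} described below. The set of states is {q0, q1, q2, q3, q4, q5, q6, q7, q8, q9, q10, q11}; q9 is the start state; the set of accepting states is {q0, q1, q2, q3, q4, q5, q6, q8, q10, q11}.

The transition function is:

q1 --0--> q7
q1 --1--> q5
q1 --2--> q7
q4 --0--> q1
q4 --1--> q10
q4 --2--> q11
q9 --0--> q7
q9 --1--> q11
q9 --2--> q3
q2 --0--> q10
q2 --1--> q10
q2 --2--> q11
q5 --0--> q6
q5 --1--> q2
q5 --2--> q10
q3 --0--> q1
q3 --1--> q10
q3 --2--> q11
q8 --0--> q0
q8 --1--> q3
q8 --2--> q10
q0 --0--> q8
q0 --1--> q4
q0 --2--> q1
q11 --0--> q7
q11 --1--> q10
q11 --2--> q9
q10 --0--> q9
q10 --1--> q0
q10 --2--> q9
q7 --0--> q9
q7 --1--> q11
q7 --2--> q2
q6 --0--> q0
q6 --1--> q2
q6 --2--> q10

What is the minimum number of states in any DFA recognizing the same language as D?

5

Every state is reachable, so we keep all 12.
P0 = {q0,q1,q2,q3,q4,q5,q6,q8,q10,q11} | {q7,q9}.
Refine {q0,q1,q2,q3,q4,q5,q6,q8,q10,q11} on symbol 0: members go to different blocks, giving {q0,q2,q3,q4,q5,q6,q8} and {q1,q10,q11}.
Refine {q0,q2,q3,q4,q5,q6,q8} on symbol 0: members go to different blocks, giving {q0,q5,q6,q8} and {q2,q3,q4}.
Split {q1,q10,q11} by δ(·,1) → {q1,q10} and {q11}.
Stable partition: {q0,q5,q6,q8} | {q7,q9} | {q1,q10} | {q2,q3,q4} | {q11} — 5 equivalence classes.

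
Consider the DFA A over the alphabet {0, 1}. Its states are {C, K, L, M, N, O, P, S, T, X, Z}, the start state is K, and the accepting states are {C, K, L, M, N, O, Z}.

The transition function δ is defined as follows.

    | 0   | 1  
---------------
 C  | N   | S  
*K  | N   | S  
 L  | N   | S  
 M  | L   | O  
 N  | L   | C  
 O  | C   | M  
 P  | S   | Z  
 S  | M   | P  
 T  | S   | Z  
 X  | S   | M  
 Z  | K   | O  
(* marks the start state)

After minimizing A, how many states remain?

5

States {T,X} cannot be reached from the start state, so discard them.
Start with accepting vs non-accepting: {C,K,L,M,N,O,Z} | {P,S}.
Refine {C,K,L,M,N,O,Z} on symbol 1: members go to different blocks, giving {M,N,O,Z} and {C,K,L}.
Split {M,N,O,Z} by δ(·,1) → {M,O,Z} and {N}.
Refine {P,S} on symbol 0: members go to different blocks, giving {S} and {P}.
Stable partition: {M,O,Z} | {S} | {C,K,L} | {N} | {P} — 5 equivalence classes.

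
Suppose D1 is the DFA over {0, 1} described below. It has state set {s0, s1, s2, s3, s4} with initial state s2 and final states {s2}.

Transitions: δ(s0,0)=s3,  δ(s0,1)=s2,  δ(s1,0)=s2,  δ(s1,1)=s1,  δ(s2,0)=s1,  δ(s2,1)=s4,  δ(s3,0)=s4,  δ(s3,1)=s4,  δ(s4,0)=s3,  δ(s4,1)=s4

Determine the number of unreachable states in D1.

1

BFS from s2 reaches {s1, s2, s3, s4}; the 1 state(s) s0 are never visited.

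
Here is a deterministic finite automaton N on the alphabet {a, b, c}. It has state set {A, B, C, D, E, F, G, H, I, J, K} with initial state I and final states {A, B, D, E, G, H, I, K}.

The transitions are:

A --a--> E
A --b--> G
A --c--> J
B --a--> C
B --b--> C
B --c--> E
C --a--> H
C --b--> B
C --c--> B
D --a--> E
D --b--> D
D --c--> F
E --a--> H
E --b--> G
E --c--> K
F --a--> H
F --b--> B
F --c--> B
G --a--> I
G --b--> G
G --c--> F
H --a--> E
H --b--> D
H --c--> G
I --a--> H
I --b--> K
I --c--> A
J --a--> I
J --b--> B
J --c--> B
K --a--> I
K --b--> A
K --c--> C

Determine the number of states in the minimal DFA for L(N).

4

Every state is reachable, so we keep all 11.
P0 = {A,B,D,E,G,H,I,K} | {C,F,J}.
On input a, block {A,B,D,E,G,H,I,K} splits into {A,D,E,G,H,I,K} and {B}.
Refine {A,D,E,G,H,I,K} on symbol c: members go to different blocks, giving {A,D,G,K} and {E,H,I}.
The partition is now stable with 4 blocks: {A,D,G,K} | {C,F,J} | {B} | {E,H,I}.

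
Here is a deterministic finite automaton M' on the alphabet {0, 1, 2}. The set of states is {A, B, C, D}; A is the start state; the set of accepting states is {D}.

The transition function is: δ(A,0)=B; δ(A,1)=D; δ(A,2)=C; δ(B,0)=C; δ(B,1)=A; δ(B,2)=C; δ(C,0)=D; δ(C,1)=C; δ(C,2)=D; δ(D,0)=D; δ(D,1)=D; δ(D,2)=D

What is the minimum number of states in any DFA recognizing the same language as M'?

Every state is reachable, so we keep all 4.
P0 = {D} | {A,B,C}.
Split {A,B,C} by δ(·,0) → {A,B} and {C}.
On input 0, block {A,B} splits into {A} and {B}.
No further refinement is possible. Final partition (4 blocks): {D} | {A} | {C} | {B}.

4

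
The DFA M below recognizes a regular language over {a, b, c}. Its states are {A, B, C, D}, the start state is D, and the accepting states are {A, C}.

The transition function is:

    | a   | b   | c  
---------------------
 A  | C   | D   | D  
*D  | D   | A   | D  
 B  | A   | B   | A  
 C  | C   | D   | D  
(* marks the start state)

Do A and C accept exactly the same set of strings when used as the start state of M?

States {B} cannot be reached from the start state, so discard them.
Initial partition by acceptance: {A,C} | {D}.
The partition is now stable with 2 blocks: {A,C} | {D}.
A and C lie in the same block of the stable partition, so they are equivalent — no string distinguishes them.

Yes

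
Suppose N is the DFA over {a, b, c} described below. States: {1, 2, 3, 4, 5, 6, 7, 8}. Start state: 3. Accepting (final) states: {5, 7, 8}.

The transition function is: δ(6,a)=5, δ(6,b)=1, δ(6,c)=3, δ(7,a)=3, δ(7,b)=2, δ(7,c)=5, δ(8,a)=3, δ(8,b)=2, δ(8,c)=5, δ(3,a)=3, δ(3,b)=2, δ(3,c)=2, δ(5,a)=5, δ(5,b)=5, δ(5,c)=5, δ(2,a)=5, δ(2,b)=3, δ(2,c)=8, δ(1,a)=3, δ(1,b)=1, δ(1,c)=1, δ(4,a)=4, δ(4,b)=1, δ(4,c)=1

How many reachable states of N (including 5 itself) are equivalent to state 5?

1

Reachable states from the start: {2,3,5,8}. Unreachable: {1,4,6,7} — drop them.
Start with accepting vs non-accepting: {5,8} | {2,3}.
Refine {5,8} on symbol a: members go to different blocks, giving {5} and {8}.
Split {2,3} by δ(·,a) → {2} and {3}.
Stable partition: {5} | {2} | {8} | {3} — 4 equivalence classes.
The equivalence class containing 5 is {5}, of size 1.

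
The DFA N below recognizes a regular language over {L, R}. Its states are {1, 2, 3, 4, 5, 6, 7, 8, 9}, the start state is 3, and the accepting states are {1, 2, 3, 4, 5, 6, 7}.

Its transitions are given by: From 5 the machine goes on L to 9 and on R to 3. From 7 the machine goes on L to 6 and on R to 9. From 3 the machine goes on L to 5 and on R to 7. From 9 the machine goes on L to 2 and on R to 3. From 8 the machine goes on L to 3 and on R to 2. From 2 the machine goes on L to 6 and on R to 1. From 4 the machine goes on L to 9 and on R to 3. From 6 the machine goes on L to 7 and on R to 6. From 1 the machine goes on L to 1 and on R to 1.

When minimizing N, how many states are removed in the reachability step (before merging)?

2

BFS from 3 reaches {1, 2, 3, 5, 6, 7, 9}; the 2 state(s) 4, 8 are never visited.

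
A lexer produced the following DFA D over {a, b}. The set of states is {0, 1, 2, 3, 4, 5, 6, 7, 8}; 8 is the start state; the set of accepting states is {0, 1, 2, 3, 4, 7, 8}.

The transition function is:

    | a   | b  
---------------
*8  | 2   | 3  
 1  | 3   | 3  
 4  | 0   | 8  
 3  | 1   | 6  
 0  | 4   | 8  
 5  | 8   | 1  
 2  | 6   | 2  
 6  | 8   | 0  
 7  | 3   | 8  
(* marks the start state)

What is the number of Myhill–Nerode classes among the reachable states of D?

6

States {5,7} cannot be reached from the start state, so discard them.
P0 = {0,1,2,3,4,8} | {6}.
Refine {0,1,2,3,4,8} on symbol a: members go to different blocks, giving {0,1,3,4,8} and {2}.
Refine {0,1,3,4,8} on symbol a: members go to different blocks, giving {0,1,3,4} and {8}.
Split {0,1,3,4} by δ(·,b) → {0,4} and {1} and {3}.
No further refinement is possible. Final partition (6 blocks): {0,4} | {6} | {2} | {8} | {1} | {3}.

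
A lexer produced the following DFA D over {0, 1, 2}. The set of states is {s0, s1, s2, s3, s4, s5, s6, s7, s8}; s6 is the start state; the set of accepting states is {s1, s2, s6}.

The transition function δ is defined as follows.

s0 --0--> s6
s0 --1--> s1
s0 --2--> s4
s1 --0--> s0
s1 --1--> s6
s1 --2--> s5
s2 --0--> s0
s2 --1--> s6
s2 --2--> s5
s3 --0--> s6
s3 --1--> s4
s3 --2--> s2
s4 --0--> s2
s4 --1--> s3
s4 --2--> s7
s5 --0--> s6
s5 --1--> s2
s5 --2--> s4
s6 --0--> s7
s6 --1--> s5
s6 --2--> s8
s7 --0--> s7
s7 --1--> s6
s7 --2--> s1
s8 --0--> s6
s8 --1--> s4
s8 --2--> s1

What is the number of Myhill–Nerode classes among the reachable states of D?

Initial partition by acceptance: {s1,s2,s6} | {s0,s3,s4,s5,s7,s8}.
Refine {s1,s2,s6} on symbol 1: members go to different blocks, giving {s1,s2} and {s6}.
Refine {s0,s3,s4,s5,s7,s8} on symbol 0: members go to different blocks, giving {s0,s3,s5,s8} and {s4} and {s7}.
Refine {s0,s3,s5,s8} on symbol 1: members go to different blocks, giving {s0,s5} and {s3,s8}.
Stable partition: {s1,s2} | {s0,s5} | {s6} | {s4} | {s7} | {s3,s8} — 6 equivalence classes.

6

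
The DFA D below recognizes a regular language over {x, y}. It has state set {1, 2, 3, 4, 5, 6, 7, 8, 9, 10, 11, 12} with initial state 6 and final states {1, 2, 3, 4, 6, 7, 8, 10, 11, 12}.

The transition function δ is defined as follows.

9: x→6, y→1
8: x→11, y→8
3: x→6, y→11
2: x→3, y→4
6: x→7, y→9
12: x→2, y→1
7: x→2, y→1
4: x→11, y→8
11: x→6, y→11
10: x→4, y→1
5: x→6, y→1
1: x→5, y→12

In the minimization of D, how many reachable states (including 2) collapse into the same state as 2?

3

Reachable states from the start: {1,2,3,4,5,6,7,8,9,11,12}. Unreachable: {10} — drop them.
P0 = {1,2,3,4,6,7,8,11,12} | {5,9}.
Split {1,2,3,4,6,7,8,11,12} by δ(·,x) → {2,3,4,6,7,8,11,12} and {1}.
Split {2,3,4,6,7,8,11,12} by δ(·,y) → {2,3,4,8,11} and {7,12} and {6}.
Split {2,3,4,8,11} by δ(·,x) → {2,4,8} and {3,11}.
No further refinement is possible. Final partition (6 blocks): {2,4,8} | {5,9} | {1} | {7,12} | {6} | {3,11}.
State 2 belongs to the block {2,4,8}, which has 3 states.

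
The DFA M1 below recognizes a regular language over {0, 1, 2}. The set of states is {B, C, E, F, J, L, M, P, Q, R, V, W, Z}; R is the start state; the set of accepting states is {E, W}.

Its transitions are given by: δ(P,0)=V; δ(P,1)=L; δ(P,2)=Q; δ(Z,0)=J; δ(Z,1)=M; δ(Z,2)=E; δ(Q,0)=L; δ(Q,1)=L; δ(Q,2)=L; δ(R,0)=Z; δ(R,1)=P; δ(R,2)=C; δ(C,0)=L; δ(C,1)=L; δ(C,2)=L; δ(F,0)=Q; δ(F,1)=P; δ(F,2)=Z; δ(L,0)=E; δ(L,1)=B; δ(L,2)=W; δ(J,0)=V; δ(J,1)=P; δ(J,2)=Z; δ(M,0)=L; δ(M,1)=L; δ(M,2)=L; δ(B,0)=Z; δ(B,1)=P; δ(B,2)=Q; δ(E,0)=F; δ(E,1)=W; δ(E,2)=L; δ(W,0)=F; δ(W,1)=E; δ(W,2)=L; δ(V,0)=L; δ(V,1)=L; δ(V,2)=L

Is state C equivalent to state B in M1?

No

All states are reachable from the start state.
Initial partition by acceptance: {E,W} | {B,C,F,J,L,M,P,Q,R,V,Z}.
On input 0, block {B,C,F,J,L,M,P,Q,R,V,Z} splits into {B,C,F,J,M,P,Q,R,V,Z} and {L}.
On input 0, block {B,C,F,J,M,P,Q,R,V,Z} splits into {B,F,J,P,R,Z} and {C,M,Q,V}.
Refine {B,F,J,P,R,Z} on symbol 0: members go to different blocks, giving {F,J,P} and {B,R,Z}.
On input 1, block {F,J,P} splits into {F,J} and {P}.
On input 0, block {B,R,Z} splits into {B,R} and {Z}.
Stable partition: {E,W} | {F,J} | {L} | {C,M,Q,V} | {B,R} | {P} | {Z} — 7 equivalence classes.
C and B end up in different blocks, so they are distinguishable. For instance, the string '00' is accepted from only C.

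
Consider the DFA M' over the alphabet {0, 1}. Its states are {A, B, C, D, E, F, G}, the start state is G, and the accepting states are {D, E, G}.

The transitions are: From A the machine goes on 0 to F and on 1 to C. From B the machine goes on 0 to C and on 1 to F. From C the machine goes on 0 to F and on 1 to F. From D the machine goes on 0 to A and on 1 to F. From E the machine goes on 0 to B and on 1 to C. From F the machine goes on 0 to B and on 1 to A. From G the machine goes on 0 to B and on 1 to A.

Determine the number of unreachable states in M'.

Starting at G and following transitions, the reachable set is {A, B, C, F, G}. That leaves D, E unreachable — 2 in total.

2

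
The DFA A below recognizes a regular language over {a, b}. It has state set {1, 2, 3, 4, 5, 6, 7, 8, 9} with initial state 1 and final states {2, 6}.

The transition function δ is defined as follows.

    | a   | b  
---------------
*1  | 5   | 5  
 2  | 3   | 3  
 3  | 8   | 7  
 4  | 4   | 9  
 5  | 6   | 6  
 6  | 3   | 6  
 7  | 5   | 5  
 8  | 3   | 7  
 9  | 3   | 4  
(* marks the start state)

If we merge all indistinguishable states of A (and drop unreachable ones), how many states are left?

First remove the unreachable states {2,4,9}; 6 states remain.
P0 = {6} | {1,3,5,7,8}.
Split {1,3,5,7,8} by δ(·,a) → {1,3,7,8} and {5}.
Split {1,3,7,8} by δ(·,a) → {1,7} and {3,8}.
The partition is now stable with 4 blocks: {6} | {1,7} | {5} | {3,8}.

4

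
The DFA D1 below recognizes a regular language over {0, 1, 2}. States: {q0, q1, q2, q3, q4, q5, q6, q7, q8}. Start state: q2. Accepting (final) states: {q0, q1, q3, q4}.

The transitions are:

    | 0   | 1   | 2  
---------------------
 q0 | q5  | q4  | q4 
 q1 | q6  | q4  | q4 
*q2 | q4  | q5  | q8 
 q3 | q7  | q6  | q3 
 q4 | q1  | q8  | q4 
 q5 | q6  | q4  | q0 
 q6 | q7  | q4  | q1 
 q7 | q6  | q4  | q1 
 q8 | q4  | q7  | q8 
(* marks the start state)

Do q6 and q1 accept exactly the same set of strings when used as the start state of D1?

No

First remove the unreachable states {q3}; 8 states remain.
Start with accepting vs non-accepting: {q0,q1,q4} | {q2,q5,q6,q7,q8}.
On input 0, block {q0,q1,q4} splits into {q0,q1} and {q4}.
Refine {q2,q5,q6,q7,q8} on symbol 0: members go to different blocks, giving {q5,q6,q7} and {q2,q8}.
Stable partition: {q0,q1} | {q5,q6,q7} | {q4} | {q2,q8} — 4 equivalence classes.
q6 and q1 end up in different blocks, so they are distinguishable. For instance, the string 'ε' is accepted from only q1.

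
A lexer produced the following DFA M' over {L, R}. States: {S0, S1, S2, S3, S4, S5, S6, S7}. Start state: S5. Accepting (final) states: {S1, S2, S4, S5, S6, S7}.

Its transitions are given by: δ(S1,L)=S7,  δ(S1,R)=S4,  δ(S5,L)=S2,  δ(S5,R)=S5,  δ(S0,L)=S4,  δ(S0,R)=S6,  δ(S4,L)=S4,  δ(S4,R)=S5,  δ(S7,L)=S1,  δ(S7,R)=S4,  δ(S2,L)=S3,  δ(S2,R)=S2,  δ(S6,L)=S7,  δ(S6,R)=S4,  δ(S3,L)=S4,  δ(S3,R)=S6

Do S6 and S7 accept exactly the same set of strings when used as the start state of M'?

First remove the unreachable states {S0}; 7 states remain.
Initial partition by acceptance: {S1,S2,S4,S5,S6,S7} | {S3}.
Split {S1,S2,S4,S5,S6,S7} by δ(·,L) → {S1,S4,S5,S6,S7} and {S2}.
Split {S1,S4,S5,S6,S7} by δ(·,L) → {S1,S4,S6,S7} and {S5}.
On input R, block {S1,S4,S6,S7} splits into {S1,S6,S7} and {S4}.
No further refinement is possible. Final partition (5 blocks): {S1,S6,S7} | {S3} | {S2} | {S5} | {S4}.
S6 and S7 lie in the same block of the stable partition, so they are equivalent — no string distinguishes them.

Yes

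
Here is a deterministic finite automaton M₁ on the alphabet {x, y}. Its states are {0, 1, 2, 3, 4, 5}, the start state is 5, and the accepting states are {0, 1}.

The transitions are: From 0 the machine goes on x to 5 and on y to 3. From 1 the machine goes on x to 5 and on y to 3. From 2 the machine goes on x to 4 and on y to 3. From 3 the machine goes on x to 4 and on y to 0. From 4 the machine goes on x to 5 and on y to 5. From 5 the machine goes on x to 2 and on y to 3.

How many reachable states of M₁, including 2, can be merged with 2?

1

Reachable states from the start: {0,2,3,4,5}. Unreachable: {1} — drop them.
Initial partition by acceptance: {0} | {2,3,4,5}.
Split {2,3,4,5} by δ(·,y) → {2,4,5} and {3}.
Refine {2,4,5} on symbol y: members go to different blocks, giving {2,5} and {4}.
On input x, block {2,5} splits into {2} and {5}.
The partition is now stable with 5 blocks: {0} | {2} | {3} | {4} | {5}.
The equivalence class containing 2 is {2}, of size 1.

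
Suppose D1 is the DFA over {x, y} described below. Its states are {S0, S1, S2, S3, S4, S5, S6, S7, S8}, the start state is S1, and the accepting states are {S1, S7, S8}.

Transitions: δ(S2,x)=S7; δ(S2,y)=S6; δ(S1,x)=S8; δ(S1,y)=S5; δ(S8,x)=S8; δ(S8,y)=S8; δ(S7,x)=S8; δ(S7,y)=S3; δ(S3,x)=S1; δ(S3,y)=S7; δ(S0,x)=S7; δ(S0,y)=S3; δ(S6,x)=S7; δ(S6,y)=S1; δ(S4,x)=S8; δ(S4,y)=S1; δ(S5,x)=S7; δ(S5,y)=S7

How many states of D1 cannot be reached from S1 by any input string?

4

No path from S1 leads to S0, S2, S4, S6; the other 5 states are all reachable.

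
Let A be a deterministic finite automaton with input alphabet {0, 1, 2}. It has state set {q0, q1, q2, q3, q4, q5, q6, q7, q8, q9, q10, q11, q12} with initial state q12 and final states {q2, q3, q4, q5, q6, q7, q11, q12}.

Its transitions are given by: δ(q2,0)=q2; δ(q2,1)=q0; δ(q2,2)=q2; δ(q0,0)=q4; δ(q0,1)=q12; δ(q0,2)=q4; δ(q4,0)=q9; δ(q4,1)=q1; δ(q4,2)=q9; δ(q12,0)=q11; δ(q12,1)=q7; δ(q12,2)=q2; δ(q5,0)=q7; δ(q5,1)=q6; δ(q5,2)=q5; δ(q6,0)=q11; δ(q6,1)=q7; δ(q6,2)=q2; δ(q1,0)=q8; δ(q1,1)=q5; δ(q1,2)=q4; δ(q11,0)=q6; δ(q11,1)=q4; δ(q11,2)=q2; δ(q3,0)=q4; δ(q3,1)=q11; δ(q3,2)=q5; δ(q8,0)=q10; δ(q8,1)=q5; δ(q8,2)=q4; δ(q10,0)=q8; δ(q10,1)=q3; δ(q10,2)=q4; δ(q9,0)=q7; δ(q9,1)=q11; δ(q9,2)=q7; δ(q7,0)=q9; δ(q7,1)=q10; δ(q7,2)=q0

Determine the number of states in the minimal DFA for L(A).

All states are reachable from the start state.
Start with accepting vs non-accepting: {q2,q3,q4,q5,q6,q7,q11,q12} | {q0,q1,q8,q9,q10}.
Split {q2,q3,q4,q5,q6,q7,q11,q12} by δ(·,0) → {q2,q3,q5,q6,q11,q12} and {q4,q7}.
Refine {q2,q3,q5,q6,q11,q12} on symbol 0: members go to different blocks, giving {q2,q6,q11,q12} and {q3,q5}.
On input 1, block {q2,q6,q11,q12} splits into {q6,q11,q12} and {q2}.
Refine {q0,q1,q8,q9,q10} on symbol 0: members go to different blocks, giving {q1,q8,q10} and {q0,q9}.
No further refinement is possible. Final partition (6 blocks): {q6,q11,q12} | {q1,q8,q10} | {q4,q7} | {q3,q5} | {q2} | {q0,q9}.

6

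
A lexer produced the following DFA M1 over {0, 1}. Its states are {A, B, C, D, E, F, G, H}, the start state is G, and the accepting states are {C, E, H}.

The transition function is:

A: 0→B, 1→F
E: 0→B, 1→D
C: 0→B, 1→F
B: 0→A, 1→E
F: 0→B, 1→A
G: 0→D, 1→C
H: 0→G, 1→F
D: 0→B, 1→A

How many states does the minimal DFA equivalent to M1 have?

States {H} cannot be reached from the start state, so discard them.
Initial partition by acceptance: {C,E} | {A,B,D,F,G}.
Refine {A,B,D,F,G} on symbol 1: members go to different blocks, giving {A,D,F} and {B,G}.
Stable partition: {C,E} | {A,D,F} | {B,G} — 3 equivalence classes.

3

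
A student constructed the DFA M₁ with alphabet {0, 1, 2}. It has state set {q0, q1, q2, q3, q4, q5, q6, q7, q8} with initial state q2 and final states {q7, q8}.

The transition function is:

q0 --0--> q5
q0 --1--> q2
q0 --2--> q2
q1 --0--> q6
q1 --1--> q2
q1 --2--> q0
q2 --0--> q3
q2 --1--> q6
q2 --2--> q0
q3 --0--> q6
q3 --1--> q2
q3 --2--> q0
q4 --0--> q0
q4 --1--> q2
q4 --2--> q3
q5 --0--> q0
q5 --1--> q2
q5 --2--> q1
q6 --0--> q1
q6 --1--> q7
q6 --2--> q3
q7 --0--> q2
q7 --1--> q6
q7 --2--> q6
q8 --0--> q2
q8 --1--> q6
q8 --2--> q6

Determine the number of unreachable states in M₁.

2

No path from q2 leads to q4, q8; the other 7 states are all reachable.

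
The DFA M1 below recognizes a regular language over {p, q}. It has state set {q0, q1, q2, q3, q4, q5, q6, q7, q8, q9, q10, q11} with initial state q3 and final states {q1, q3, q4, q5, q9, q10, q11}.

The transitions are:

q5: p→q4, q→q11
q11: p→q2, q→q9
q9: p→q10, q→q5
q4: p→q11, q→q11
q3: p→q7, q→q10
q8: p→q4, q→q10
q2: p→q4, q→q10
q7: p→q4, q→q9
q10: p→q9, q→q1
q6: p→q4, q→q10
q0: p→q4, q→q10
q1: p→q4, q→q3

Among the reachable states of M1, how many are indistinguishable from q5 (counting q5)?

2

First remove the unreachable states {q0,q6,q8}; 9 states remain.
Start with accepting vs non-accepting: {q1,q3,q4,q5,q9,q10,q11} | {q2,q7}.
Refine {q1,q3,q4,q5,q9,q10,q11} on symbol p: members go to different blocks, giving {q1,q4,q5,q9,q10} and {q3,q11}.
On input p, block {q1,q4,q5,q9,q10} splits into {q1,q5,q9,q10} and {q4}.
On input p, block {q1,q5,q9,q10} splits into {q1,q5} and {q9,q10}.
The partition is now stable with 5 blocks: {q1,q5} | {q2,q7} | {q3,q11} | {q4} | {q9,q10}.
The equivalence class containing q5 is {q1,q5}, of size 2.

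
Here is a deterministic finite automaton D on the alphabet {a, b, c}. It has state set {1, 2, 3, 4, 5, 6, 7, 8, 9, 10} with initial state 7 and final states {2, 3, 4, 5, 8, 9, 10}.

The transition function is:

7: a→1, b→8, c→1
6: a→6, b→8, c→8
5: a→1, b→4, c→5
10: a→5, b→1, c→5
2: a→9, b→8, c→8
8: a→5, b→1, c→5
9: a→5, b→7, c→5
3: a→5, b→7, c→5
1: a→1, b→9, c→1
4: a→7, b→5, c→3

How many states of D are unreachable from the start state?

No path from 7 leads to 2, 6, 10; the other 7 states are all reachable.

3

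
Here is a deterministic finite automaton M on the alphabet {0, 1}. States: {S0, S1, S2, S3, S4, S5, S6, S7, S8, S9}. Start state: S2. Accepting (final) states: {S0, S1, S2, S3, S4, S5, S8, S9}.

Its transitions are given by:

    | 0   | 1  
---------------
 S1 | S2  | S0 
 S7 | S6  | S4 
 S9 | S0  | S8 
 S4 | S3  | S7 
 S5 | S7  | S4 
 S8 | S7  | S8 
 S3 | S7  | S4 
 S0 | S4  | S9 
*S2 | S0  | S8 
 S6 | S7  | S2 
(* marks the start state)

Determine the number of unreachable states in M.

2

BFS from S2 reaches {S0, S2, S3, S4, S6, S7, S8, S9}; the 2 state(s) S1, S5 are never visited.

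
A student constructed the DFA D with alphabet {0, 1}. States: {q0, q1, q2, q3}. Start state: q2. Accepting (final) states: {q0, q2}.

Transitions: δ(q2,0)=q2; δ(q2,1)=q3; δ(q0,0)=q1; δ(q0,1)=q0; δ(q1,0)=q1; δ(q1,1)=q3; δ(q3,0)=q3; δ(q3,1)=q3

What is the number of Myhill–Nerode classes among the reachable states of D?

Reachable states from the start: {q2,q3}. Unreachable: {q0,q1} — drop them.
Start with accepting vs non-accepting: {q2} | {q3}.
The partition is now stable with 2 blocks: {q2} | {q3}.

2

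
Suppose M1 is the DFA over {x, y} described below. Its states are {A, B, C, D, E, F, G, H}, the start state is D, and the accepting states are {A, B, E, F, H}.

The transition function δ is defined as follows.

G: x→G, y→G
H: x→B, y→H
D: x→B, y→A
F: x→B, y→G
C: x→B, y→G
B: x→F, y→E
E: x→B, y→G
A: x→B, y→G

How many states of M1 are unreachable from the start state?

Starting at D and following transitions, the reachable set is {A, B, D, E, F, G}. That leaves C, H unreachable — 2 in total.

2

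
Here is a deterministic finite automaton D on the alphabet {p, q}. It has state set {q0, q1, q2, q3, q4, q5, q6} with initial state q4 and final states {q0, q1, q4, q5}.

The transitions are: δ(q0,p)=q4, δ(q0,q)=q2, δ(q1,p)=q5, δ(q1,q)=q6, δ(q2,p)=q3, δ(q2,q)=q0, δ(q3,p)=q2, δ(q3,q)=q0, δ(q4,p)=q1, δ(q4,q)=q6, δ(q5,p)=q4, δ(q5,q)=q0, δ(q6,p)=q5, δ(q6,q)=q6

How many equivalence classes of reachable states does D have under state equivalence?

Every state is reachable, so we keep all 7.
P0 = {q0,q1,q4,q5} | {q2,q3,q6}.
On input q, block {q0,q1,q4,q5} splits into {q0,q1,q4} and {q5}.
Refine {q0,q1,q4} on symbol p: members go to different blocks, giving {q0,q4} and {q1}.
Split {q0,q4} by δ(·,p) → {q0} and {q4}.
Split {q2,q3,q6} by δ(·,p) → {q2,q3} and {q6}.
The partition is now stable with 6 blocks: {q0} | {q2,q3} | {q5} | {q1} | {q4} | {q6}.

6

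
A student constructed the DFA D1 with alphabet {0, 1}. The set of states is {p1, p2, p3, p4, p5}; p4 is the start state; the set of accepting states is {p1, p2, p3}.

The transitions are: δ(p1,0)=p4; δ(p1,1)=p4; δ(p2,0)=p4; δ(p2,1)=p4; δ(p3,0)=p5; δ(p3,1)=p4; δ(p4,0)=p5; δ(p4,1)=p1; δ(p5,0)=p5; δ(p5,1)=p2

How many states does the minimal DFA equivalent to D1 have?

2

Reachable states from the start: {p1,p2,p4,p5}. Unreachable: {p3} — drop them.
Initial partition by acceptance: {p1,p2} | {p4,p5}.
Stable partition: {p1,p2} | {p4,p5} — 2 equivalence classes.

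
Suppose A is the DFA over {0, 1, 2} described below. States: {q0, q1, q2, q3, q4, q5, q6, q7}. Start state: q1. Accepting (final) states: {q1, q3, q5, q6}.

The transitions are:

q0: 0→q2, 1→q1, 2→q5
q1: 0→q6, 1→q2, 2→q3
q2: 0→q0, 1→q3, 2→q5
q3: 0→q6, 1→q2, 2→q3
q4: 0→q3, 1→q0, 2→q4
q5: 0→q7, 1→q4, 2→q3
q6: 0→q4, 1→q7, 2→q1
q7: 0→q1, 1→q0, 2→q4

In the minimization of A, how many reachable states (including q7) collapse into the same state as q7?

2

All states are reachable from the start state.
Initial partition by acceptance: {q1,q3,q5,q6} | {q0,q2,q4,q7}.
Split {q1,q3,q5,q6} by δ(·,0) → {q1,q3} and {q5,q6}.
Split {q0,q2,q4,q7} by δ(·,0) → {q0,q2} and {q4,q7}.
The partition is now stable with 4 blocks: {q1,q3} | {q0,q2} | {q5,q6} | {q4,q7}.
The equivalence class containing q7 is {q4,q7}, of size 2.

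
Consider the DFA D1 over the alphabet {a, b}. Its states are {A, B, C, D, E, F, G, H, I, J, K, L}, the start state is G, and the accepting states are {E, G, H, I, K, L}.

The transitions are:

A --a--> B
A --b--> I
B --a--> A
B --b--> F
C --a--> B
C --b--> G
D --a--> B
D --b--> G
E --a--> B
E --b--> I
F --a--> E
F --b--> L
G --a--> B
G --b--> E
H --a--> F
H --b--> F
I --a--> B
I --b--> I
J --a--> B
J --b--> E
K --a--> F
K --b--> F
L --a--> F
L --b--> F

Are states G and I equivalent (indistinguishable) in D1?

States {C,D,H,J,K} cannot be reached from the start state, so discard them.
Start with accepting vs non-accepting: {E,G,I,L} | {A,B,F}.
Split {E,G,I,L} by δ(·,b) → {E,G,I} and {L}.
Split {A,B,F} by δ(·,a) → {A,B} and {F}.
Split {A,B} by δ(·,b) → {A} and {B}.
The partition is now stable with 5 blocks: {E,G,I} | {A} | {L} | {F} | {B}.
G and I lie in the same block of the stable partition, so they are equivalent — no string distinguishes them.

Yes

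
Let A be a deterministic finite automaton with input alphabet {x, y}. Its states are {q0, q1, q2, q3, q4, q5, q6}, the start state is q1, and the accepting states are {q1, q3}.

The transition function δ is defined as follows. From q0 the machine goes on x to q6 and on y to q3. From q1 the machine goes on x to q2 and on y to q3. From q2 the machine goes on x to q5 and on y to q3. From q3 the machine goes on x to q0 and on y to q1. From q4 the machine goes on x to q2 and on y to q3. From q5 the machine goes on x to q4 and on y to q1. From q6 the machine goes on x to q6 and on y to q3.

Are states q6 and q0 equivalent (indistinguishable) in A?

Initial partition by acceptance: {q1,q3} | {q0,q2,q4,q5,q6}.
Stable partition: {q1,q3} | {q0,q2,q4,q5,q6} — 2 equivalence classes.
q6 and q0 lie in the same block of the stable partition, so they are equivalent — no string distinguishes them.

Yes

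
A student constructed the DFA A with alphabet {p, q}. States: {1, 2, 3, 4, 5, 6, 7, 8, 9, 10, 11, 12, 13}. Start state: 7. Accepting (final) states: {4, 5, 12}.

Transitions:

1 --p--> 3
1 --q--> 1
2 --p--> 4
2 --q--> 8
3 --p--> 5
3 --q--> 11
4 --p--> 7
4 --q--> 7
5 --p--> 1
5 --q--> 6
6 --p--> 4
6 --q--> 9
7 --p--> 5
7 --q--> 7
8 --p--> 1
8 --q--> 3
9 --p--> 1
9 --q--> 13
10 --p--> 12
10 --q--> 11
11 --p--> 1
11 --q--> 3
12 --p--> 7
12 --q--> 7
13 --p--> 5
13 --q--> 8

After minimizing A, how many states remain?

First remove the unreachable states {2,10,12}; 10 states remain.
Start with accepting vs non-accepting: {4,5} | {1,3,6,7,8,9,11,13}.
Split {1,3,6,7,8,9,11,13} by δ(·,p) → {1,8,9,11} and {3,6,7,13}.
Split {4,5} by δ(·,p) → {4} and {5}.
Split {1,8,9,11} by δ(·,p) → {8,9,11} and {1}.
On input p, block {3,6,7,13} splits into {3,7,13} and {6}.
Split {3,7,13} by δ(·,q) → {3,13} and {7}.
No further refinement is possible. Final partition (7 blocks): {4} | {8,9,11} | {3,13} | {5} | {1} | {6} | {7}.

7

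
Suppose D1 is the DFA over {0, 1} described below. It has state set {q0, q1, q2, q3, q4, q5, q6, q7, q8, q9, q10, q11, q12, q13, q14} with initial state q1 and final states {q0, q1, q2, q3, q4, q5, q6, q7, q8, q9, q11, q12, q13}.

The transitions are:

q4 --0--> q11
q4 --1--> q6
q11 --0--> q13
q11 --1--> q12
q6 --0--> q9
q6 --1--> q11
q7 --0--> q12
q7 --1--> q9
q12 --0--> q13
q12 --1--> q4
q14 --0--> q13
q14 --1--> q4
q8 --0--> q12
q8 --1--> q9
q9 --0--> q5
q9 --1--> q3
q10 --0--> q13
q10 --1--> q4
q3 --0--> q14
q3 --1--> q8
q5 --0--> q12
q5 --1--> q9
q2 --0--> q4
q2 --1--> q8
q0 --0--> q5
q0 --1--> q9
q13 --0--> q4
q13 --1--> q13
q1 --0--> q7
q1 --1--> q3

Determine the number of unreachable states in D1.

3

No path from q1 leads to q0, q2, q10; the other 12 states are all reachable.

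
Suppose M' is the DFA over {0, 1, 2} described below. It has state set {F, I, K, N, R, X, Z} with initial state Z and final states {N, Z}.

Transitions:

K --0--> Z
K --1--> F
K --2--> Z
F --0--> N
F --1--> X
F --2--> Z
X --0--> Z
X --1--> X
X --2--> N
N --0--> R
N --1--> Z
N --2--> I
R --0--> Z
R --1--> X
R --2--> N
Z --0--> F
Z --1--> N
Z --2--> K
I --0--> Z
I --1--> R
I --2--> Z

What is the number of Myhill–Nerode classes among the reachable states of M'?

2

P0 = {N,Z} | {F,I,K,R,X}.
No further refinement is possible. Final partition (2 blocks): {N,Z} | {F,I,K,R,X}.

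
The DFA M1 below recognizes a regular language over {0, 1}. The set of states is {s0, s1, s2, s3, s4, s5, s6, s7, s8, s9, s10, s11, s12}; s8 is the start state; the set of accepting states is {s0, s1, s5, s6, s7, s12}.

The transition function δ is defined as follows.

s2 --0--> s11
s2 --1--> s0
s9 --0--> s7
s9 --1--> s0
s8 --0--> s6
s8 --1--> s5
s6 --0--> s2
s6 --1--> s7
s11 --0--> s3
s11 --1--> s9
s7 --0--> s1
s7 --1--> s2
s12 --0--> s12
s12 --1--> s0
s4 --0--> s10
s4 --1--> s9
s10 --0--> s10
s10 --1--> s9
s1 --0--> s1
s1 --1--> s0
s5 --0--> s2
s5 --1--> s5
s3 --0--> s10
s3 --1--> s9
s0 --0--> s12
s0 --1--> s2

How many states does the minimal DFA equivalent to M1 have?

8

First remove the unreachable states {s4}; 12 states remain.
P0 = {s0,s1,s5,s6,s7,s12} | {s2,s3,s8,s9,s10,s11}.
Split {s0,s1,s5,s6,s7,s12} by δ(·,0) → {s0,s1,s7,s12} and {s5,s6}.
Refine {s0,s1,s7,s12} on symbol 1: members go to different blocks, giving {s0,s7} and {s1,s12}.
On input 0, block {s2,s3,s8,s9,s10,s11} splits into {s2,s3,s10,s11} and {s8} and {s9}.
Split {s2,s3,s10,s11} by δ(·,1) → {s3,s10,s11} and {s2}.
Split {s5,s6} by δ(·,1) → {s5} and {s6}.
No further refinement is possible. Final partition (8 blocks): {s0,s7} | {s3,s10,s11} | {s5} | {s1,s12} | {s8} | {s9} | {s2} | {s6}.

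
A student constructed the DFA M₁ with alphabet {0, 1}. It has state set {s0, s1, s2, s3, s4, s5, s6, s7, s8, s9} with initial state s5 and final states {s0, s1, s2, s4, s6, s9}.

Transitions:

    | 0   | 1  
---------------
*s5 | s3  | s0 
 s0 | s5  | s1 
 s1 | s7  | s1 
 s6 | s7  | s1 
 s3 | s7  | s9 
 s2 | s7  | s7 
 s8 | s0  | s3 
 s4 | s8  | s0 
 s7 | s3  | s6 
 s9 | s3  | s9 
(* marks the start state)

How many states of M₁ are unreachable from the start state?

Starting at s5 and following transitions, the reachable set is {s0, s1, s3, s5, s6, s7, s9}. That leaves s2, s4, s8 unreachable — 3 in total.

3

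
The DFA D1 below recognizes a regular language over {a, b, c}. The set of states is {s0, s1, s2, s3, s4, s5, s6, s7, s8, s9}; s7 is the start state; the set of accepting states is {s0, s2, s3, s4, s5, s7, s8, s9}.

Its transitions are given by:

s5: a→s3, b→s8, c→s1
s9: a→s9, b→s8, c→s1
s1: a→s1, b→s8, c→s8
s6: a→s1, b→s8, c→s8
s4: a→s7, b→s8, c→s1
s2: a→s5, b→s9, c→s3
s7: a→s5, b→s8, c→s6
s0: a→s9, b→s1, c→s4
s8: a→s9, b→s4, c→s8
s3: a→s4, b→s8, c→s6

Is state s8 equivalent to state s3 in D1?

No

Reachable states from the start: {s1,s3,s4,s5,s6,s7,s8,s9}. Unreachable: {s0,s2} — drop them.
Initial partition by acceptance: {s3,s4,s5,s7,s8,s9} | {s1,s6}.
Split {s3,s4,s5,s7,s8,s9} by δ(·,c) → {s3,s4,s5,s7,s9} and {s8}.
Stable partition: {s3,s4,s5,s7,s9} | {s1,s6} | {s8} — 3 equivalence classes.
s8 and s3 end up in different blocks, so they are distinguishable. For instance, the string 'c' is accepted from only s8.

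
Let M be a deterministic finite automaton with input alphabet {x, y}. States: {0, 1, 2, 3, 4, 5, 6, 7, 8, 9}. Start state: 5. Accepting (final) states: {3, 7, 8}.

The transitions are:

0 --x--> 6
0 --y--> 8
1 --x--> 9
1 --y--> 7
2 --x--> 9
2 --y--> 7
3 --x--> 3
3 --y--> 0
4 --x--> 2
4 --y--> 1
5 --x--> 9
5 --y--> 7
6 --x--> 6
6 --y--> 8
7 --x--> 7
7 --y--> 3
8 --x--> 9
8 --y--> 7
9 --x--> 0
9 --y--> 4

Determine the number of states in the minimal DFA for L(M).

P0 = {3,7,8} | {0,1,2,4,5,6,9}.
Refine {3,7,8} on symbol x: members go to different blocks, giving {3,7} and {8}.
On input y, block {3,7} splits into {3} and {7}.
Split {0,1,2,4,5,6,9} by δ(·,y) → {1,2,5} and {0,6} and {4,9}.
Refine {4,9} on symbol x: members go to different blocks, giving {4} and {9}.
Stable partition: {3} | {1,2,5} | {8} | {7} | {0,6} | {4} | {9} — 7 equivalence classes.

7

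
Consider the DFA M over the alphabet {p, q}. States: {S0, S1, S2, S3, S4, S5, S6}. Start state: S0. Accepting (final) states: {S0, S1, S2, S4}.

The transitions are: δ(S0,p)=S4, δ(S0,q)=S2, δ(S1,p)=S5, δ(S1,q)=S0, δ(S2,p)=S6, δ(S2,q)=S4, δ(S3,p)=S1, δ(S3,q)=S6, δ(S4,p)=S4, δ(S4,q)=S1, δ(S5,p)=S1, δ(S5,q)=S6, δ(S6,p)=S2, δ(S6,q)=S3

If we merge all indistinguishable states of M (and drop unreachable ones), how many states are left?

Every state is reachable, so we keep all 7.
Initial partition by acceptance: {S0,S1,S2,S4} | {S3,S5,S6}.
Refine {S0,S1,S2,S4} on symbol p: members go to different blocks, giving {S0,S4} and {S1,S2}.
No further refinement is possible. Final partition (3 blocks): {S0,S4} | {S3,S5,S6} | {S1,S2}.

3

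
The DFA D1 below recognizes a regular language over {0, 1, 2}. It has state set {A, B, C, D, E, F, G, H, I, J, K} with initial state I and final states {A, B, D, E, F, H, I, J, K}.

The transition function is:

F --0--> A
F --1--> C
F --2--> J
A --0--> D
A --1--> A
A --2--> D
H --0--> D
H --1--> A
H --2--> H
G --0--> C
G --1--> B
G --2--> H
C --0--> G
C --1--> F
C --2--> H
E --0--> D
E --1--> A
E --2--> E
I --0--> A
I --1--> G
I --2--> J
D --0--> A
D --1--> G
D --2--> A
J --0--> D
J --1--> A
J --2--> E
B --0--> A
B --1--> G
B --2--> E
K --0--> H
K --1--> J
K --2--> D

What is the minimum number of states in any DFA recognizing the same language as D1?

5

First remove the unreachable states {K}; 10 states remain.
P0 = {A,B,D,E,F,H,I,J} | {C,G}.
On input 1, block {A,B,D,E,F,H,I,J} splits into {A,E,H,J} and {B,D,F,I}.
Split {A,E,H,J} by δ(·,2) → {E,H,J} and {A}.
Refine {B,D,F,I} on symbol 2: members go to different blocks, giving {B,F,I} and {D}.
Stable partition: {E,H,J} | {C,G} | {B,F,I} | {A} | {D} — 5 equivalence classes.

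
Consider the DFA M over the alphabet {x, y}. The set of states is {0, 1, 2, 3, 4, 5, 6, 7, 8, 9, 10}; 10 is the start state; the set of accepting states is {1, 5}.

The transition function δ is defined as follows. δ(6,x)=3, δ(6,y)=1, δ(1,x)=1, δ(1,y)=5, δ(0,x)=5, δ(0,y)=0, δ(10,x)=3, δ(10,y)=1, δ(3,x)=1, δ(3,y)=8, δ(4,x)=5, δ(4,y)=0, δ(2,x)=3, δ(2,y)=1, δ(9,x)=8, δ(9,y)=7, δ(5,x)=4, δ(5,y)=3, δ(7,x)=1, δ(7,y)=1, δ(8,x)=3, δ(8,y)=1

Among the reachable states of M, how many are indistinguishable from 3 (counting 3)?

First remove the unreachable states {2,6,7,9}; 7 states remain.
P0 = {1,5} | {0,3,4,8,10}.
Split {1,5} by δ(·,x) → {1} and {5}.
Split {0,3,4,8,10} by δ(·,x) → {0,4} and {8,10} and {3}.
The partition is now stable with 5 blocks: {1} | {0,4} | {5} | {8,10} | {3}.
The equivalence class containing 3 is {3}, of size 1.

1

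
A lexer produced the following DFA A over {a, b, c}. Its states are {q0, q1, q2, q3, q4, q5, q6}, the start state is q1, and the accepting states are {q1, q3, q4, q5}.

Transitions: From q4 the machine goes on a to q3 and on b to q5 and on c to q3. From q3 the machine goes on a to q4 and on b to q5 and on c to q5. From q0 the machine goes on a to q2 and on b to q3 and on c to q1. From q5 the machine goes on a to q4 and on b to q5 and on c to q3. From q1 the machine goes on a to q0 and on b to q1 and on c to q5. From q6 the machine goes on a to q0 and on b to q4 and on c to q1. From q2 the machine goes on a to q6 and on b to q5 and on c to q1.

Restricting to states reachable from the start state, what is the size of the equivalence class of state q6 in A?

3

Every state is reachable, so we keep all 7.
Initial partition by acceptance: {q1,q3,q4,q5} | {q0,q2,q6}.
On input a, block {q1,q3,q4,q5} splits into {q3,q4,q5} and {q1}.
The partition is now stable with 3 blocks: {q3,q4,q5} | {q0,q2,q6} | {q1}.
State q6 belongs to the block {q0,q2,q6}, which has 3 states.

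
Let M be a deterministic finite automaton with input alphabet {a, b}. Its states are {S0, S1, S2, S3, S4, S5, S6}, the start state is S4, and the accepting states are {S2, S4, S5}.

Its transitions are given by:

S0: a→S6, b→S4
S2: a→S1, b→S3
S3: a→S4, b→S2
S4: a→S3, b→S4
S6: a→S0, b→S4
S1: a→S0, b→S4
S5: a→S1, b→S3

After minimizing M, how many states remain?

Reachable states from the start: {S0,S1,S2,S3,S4,S6}. Unreachable: {S5} — drop them.
Start with accepting vs non-accepting: {S2,S4} | {S0,S1,S3,S6}.
Refine {S2,S4} on symbol b: members go to different blocks, giving {S2} and {S4}.
Split {S0,S1,S3,S6} by δ(·,a) → {S0,S1,S6} and {S3}.
No further refinement is possible. Final partition (4 blocks): {S2} | {S0,S1,S6} | {S4} | {S3}.

4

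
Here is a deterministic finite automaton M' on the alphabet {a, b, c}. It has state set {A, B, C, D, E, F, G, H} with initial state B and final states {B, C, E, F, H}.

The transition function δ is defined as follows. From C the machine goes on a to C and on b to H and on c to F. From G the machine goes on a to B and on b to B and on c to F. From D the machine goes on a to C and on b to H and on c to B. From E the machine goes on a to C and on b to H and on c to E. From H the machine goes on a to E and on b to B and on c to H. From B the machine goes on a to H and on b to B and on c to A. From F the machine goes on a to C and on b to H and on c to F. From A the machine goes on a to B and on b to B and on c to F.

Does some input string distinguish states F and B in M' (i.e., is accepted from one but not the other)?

States {D,G} cannot be reached from the start state, so discard them.
Start with accepting vs non-accepting: {B,C,E,F,H} | {A}.
Split {B,C,E,F,H} by δ(·,c) → {C,E,F,H} and {B}.
Split {C,E,F,H} by δ(·,b) → {C,E,F} and {H}.
Stable partition: {C,E,F} | {A} | {B} | {H} — 4 equivalence classes.
F and B end up in different blocks, so they are distinguishable. For instance, the string 'c' is accepted from only F.

Yes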